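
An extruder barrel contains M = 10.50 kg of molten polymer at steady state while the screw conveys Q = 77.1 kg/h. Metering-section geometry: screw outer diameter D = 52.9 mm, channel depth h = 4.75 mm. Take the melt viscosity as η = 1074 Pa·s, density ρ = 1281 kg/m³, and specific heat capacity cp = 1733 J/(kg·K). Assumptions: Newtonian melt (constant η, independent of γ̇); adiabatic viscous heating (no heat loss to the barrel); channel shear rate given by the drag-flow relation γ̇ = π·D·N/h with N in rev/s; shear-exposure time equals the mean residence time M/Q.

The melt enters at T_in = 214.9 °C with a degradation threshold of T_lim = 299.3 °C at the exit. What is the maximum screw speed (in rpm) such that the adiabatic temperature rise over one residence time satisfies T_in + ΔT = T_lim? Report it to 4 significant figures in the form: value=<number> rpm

Throughput in SI: Q_s = 77.1 kg/h ÷ 3600 s/h = 0.0214167 kg/s
t_res = M / Q_s = 10.50 ÷ 0.0214167 = 490.272 s
Geometry in SI: D = 52.9 mm → 0.0529 m, h = 4.75 mm → 0.00475 m
Allowable rise: ΔT_a = T_lim − T_in = 299.3 − 214.9 = 84.4 K
γ̇_max² = ΔT_a·ρ·cp/(η·t_res) = 84.4·1281·1733/(1074·490.272) = 355.835 s⁻²
γ̇_max = √355.835 = 18.8636 s⁻¹
N_max = γ̇_max h / (πD) = 18.8636·0.00475/(π·0.0529) = 0.539153 rev/s → ×60 = 32.3492 rpm

value=32.35 rpm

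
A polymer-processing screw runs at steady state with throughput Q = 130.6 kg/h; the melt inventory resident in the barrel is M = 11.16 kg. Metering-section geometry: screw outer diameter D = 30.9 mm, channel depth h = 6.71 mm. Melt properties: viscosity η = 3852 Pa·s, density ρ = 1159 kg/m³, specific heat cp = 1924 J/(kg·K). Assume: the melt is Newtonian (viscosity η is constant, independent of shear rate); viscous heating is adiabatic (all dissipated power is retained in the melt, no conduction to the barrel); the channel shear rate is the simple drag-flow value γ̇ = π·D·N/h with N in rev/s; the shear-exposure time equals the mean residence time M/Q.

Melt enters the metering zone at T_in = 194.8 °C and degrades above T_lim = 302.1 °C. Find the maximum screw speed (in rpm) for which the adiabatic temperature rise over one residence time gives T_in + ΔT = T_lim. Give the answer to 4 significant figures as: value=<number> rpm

Throughput in SI: Q_s = 130.6 kg/h ÷ 3600 s/h = 0.0362778 kg/s
t_res = M / Q_s = 11.16 / 0.0362778 = 307.626 s
Geometry in SI: D = 30.9 mm → 0.0309 m, h = 6.71 mm → 0.00671 m
ΔT_a = T_lim − T_in = 302.1 − 194.8 = 107.3 K
Invert ΔT = ηγ̇²t_res/(ρcp) for γ̇: γ̇_max² = ΔT_a ρ cp / (η t_res) = 107.3·1159·1924 / (3852·307.626) = 201.92 s⁻²
γ̇_max = √201.92 = 14.2098 s⁻¹
Solve γ̇ = πDN/h for N: N_max = γ̇_max·h/(π·D) = 14.2098 × 0.00671 / (π × 0.0309) = 0.982208 rev/s = 58.9325 rpm

value=58.93 rpm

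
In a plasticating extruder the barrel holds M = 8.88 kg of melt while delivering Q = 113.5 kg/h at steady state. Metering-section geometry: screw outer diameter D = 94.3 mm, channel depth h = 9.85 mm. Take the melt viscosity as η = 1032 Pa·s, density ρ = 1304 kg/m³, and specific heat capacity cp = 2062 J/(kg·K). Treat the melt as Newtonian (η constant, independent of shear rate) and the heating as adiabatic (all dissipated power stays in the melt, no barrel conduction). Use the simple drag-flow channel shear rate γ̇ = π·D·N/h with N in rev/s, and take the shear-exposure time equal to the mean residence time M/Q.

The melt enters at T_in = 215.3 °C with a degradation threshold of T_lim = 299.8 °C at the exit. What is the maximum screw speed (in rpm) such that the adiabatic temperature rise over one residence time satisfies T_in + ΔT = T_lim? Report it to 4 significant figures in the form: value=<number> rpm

Q_s = Q / 3600 = 113.5 / 3600 = 0.0315278 kg/s
t_res = M / Q_s = 8.88 ÷ 0.0315278 = 281.656 s
Geometry in SI: D = 94.3 mm → 0.0943 m, h = 9.85 mm → 0.00985 m
Allowable rise: ΔT_a = T_lim − T_in = 299.8 − 215.3 = 84.5 K
γ̇_max² = ΔT_a·ρ·cp/(η·t_res) = 84.5·1304·2062/(1032·281.656) = 781.67 s⁻²
γ̇_max = √781.67 = 27.9584 s⁻¹
N_max = γ̇_max h / (πD) = 27.9584·0.00985/(π·0.0943) = 0.929579 rev/s → ×60 = 55.7748 rpm

value=55.77 rpm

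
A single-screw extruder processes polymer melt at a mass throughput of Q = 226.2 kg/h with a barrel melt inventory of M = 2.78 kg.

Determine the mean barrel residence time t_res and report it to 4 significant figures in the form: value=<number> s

Q_s = Q / 3600 = 226.2 / 3600 = 0.0628333 kg/s
t_res = M / Q_s = 2.78 ÷ 0.0628333 = 44.244 s

value=44.24 s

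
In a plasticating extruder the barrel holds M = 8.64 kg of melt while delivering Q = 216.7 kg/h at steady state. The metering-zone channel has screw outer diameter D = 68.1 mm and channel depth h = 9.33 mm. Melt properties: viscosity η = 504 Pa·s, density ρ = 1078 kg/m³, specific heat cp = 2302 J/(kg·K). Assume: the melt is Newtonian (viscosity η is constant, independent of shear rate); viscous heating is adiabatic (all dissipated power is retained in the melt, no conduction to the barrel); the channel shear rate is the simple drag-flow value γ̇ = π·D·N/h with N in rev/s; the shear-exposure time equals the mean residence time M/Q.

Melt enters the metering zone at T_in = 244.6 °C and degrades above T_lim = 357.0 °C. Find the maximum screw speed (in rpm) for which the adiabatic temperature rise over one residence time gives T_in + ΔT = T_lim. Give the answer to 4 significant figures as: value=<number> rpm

value=162.5 rpm

Q_s = Q / 3600 = 216.7 / 3600 = 0.0601944 kg/s
t_res = M / Q_s = 8.64 ÷ 0.0601944 = 143.535 s
Geometry in SI: D = 68.1 mm → 0.0681 m, h = 9.33 mm → 0.00933 m
Allowable rise: ΔT_a = T_lim − T_in = 357.0 − 244.6 = 112.4 K
γ̇_max² = ΔT_a·ρ·cp/(η·t_res) = 112.4·1078·2302/(504·143.535) = 3855.69 s⁻²
γ̇_max = √3855.69 = 62.0942 s⁻¹
N_max = γ̇_max·h / (π·D) = 62.0942 · 0.00933 / (π · 0.0681) = 2.70792 rev/s = 162.475 rpm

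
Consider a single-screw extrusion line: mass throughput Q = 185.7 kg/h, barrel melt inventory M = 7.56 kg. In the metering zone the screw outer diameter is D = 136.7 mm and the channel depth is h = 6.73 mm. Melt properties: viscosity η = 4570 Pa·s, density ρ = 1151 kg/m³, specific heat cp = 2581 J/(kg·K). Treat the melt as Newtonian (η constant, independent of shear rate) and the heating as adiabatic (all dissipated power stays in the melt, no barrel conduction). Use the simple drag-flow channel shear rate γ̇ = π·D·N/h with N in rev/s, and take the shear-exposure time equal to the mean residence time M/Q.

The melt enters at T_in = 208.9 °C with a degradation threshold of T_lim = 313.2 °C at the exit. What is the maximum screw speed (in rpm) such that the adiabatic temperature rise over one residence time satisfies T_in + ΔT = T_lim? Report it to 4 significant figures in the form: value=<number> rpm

value=20.22 rpm

Q_s = Q / 3600 = 185.7 / 3600 = 0.0515833 kg/s
t_res = M / Q_s = 7.56 / 0.0515833 = 146.559 s
D = 136.7 mm = 0.1367 m;  h = 6.73 mm = 0.00673 m
Allowable rise: ΔT_a = T_lim − T_in = 313.2 − 208.9 = 104.3 K
Invert ΔT = ηγ̇²t_res/(ρcp) for γ̇: γ̇_max² = ΔT_a ρ cp / (η t_res) = 104.3·1151·2581 / (4570·146.559) = 462.614 s⁻²
γ̇_max = sqrt(462.614) = 21.5085 s⁻¹
N_max = γ̇_max·h / (π·D) = 21.5085 · 0.00673 / (π · 0.1367) = 0.337059 rev/s = 20.2236 rpm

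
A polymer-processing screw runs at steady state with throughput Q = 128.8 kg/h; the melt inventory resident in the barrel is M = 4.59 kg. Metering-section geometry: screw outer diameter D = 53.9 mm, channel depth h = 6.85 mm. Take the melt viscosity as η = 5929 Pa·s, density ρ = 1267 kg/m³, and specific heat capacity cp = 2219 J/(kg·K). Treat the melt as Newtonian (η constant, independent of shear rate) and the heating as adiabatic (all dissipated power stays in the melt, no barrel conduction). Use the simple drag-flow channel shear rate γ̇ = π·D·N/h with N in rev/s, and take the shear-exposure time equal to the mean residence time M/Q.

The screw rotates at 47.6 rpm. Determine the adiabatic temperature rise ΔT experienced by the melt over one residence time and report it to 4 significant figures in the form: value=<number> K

value=104.1 K

Q_s = Q / 3600 = 128.8 / 3600 = 0.0357778 kg/s
Mean residence time: t_res = M/Q_s = 4.59 kg / 0.0357778 kg/s = 128.292 s
Convert to SI: D = 0.0539 m, h = 0.00685 m, N = 47.6/60 = 0.793333 rev/s
Shear rate: γ̇ = πDN/h = π·0.0539·0.793333/0.00685 = 19.6112 s⁻¹
ΔT = η·γ̇²·t_res / (ρ·cp) = 5929 · (19.6112)² · 128.292 / (1267 · 2219) = 104.053 K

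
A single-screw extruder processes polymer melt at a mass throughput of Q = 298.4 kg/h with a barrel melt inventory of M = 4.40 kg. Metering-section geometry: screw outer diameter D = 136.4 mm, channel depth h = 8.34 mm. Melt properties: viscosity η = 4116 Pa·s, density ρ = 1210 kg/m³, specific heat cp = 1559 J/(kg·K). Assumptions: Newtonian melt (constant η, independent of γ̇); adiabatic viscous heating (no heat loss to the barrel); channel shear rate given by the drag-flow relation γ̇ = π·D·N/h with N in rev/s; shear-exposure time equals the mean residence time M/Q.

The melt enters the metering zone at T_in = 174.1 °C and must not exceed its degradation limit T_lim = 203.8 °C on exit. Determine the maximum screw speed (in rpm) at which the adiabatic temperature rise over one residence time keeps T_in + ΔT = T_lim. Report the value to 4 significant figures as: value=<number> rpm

Throughput in SI: Q_s = 298.4 kg/h ÷ 3600 s/h = 0.0828889 kg/s
t_res = M / Q_s = 4.40 / 0.0828889 = 53.0831 s
Geometry in SI: D = 136.4 mm → 0.1364 m, h = 8.34 mm → 0.00834 m
Allowable rise: ΔT_a = T_lim − T_in = 203.8 − 174.1 = 29.7 K
Invert ΔT = ηγ̇²t_res/(ρcp) for γ̇: γ̇_max² = ΔT_a ρ cp / (η t_res) = 29.7·1210·1559 / (4116·53.0831) = 256.423 s⁻²
γ̇_max = √256.423 = 16.0132 s⁻¹
Solve γ̇ = πDN/h for N: N_max = γ̇_max·h/(π·D) = 16.0132 × 0.00834 / (π × 0.1364) = 0.311659 rev/s = 18.6996 rpm

value=18.70 rpm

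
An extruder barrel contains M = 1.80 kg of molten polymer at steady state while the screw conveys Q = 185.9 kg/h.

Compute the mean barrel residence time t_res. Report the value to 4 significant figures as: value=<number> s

Q_s = Q / 3600 = 185.9 / 3600 = 0.0516389 kg/s
t_res = M / Q_s = 1.80 / 0.0516389 = 34.8575 s

value=34.86 s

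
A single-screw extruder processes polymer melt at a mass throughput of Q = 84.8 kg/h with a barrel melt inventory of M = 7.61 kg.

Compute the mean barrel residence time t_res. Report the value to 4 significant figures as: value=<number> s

value=323.1 s

Convert throughput: Q = 84.8 kg/h = 84.8/3600 = 0.0235556 kg/s
t_res = M / Q_s = 7.61 ÷ 0.0235556 = 323.066 s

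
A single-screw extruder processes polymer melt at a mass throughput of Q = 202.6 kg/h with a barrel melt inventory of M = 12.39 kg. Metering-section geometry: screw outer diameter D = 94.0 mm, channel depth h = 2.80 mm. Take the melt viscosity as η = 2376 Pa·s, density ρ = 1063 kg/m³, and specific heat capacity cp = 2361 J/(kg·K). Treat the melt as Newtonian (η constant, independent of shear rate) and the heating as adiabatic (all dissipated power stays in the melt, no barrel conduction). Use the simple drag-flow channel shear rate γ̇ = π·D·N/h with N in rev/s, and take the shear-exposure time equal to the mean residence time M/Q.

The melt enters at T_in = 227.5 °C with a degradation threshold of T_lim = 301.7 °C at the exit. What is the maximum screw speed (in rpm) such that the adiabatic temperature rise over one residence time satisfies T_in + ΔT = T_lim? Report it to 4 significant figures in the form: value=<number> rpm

Throughput in SI: Q_s = 202.6 kg/h ÷ 3600 s/h = 0.0562778 kg/s
t_res = M / Q_s = 12.39 ÷ 0.0562778 = 220.158 s
D = 94.0 mm = 0.094 m;  h = 2.80 mm = 0.0028 m
Allowable rise: ΔT_a = T_lim − T_in = 301.7 − 227.5 = 74.2 K
Invert ΔT = ηγ̇²t_res/(ρcp) for γ̇: γ̇_max² = ΔT_a ρ cp / (η t_res) = 74.2·1063·2361 / (2376·220.158) = 356.002 s⁻²
γ̇_max = sqrt(356.002) = 18.868 s⁻¹
N_max = γ̇_max·h / (π·D) = 18.868 · 0.0028 / (π · 0.094) = 0.178898 rev/s = 10.7339 rpm

value=10.73 rpm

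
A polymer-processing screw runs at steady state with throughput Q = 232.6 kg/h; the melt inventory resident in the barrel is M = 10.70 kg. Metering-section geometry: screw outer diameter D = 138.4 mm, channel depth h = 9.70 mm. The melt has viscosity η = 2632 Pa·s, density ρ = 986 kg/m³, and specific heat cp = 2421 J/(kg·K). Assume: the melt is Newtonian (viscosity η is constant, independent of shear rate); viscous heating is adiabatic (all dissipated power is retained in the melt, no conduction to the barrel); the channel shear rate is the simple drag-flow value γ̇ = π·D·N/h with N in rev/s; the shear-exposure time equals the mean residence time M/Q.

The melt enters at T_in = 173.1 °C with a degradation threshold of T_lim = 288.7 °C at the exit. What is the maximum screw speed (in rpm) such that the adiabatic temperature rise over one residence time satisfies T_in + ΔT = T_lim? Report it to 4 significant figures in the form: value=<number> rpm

value=33.68 rpm

Convert throughput: Q = 232.6 kg/h = 232.6/3600 = 0.0646111 kg/s
t_res = M / Q_s = 10.70 ÷ 0.0646111 = 165.606 s
Geometry in SI: D = 138.4 mm → 0.1384 m, h = 9.70 mm → 0.0097 m
Allowable rise: ΔT_a = T_lim − T_in = 288.7 − 173.1 = 115.6 K
Invert ΔT = ηγ̇²t_res/(ρcp) for γ̇: γ̇_max² = ΔT_a ρ cp / (η t_res) = 115.6·986·2421 / (2632·165.606) = 633.092 s⁻²
Take the square root: γ̇_max = √(633.092) = 25.1613 s⁻¹
N_max = γ̇_max h / (πD) = 25.1613·0.0097/(π·0.1384) = 0.561331 rev/s → ×60 = 33.6799 rpm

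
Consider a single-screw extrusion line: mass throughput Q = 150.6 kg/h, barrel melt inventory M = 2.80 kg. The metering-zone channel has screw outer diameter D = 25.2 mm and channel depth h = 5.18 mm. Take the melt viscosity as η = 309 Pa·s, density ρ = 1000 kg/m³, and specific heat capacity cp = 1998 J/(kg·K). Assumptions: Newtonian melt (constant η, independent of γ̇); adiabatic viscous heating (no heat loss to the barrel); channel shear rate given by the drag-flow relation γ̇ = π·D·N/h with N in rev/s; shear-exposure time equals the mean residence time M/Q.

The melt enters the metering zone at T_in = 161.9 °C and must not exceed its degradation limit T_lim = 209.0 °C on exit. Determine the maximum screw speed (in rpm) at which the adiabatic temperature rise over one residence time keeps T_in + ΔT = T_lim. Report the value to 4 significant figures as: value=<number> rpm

value=264.8 rpm

Throughput in SI: Q_s = 150.6 kg/h ÷ 3600 s/h = 0.0418333 kg/s
t_res = M / Q_s = 2.80 / 0.0418333 = 66.9323 s
D = 25.2 mm = 0.0252 m;  h = 5.18 mm = 0.00518 m
ΔT_a = T_lim − T_in = 209.0 − 161.9 = 47.1 K
Invert ΔT = ηγ̇²t_res/(ρcp) for γ̇: γ̇_max² = ΔT_a ρ cp / (η t_res) = 47.1·1000·1998 / (309·66.9323) = 4550.11 s⁻²
γ̇_max = √4550.11 = 67.4545 s⁻¹
N_max = γ̇_max h / (πD) = 67.4545·0.00518/(π·0.0252) = 4.41358 rev/s → ×60 = 264.815 rpm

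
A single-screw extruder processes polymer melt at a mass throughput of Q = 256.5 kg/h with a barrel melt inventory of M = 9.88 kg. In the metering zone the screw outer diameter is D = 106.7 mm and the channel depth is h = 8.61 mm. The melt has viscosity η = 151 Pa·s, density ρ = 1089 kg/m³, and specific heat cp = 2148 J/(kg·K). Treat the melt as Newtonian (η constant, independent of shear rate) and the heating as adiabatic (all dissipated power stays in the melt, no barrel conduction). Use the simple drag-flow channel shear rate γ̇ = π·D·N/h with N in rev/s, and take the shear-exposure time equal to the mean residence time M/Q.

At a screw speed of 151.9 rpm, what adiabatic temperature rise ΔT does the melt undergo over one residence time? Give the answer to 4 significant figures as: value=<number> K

Throughput in SI: Q_s = 256.5 kg/h ÷ 3600 s/h = 0.07125 kg/s
t_res = M / Q_s = 9.88 ÷ 0.07125 = 138.667 s
D = 106.7 mm = 0.1067 m;  h = 8.61 mm = 0.00861 m;  N = 151.9 rpm / 60 = 2.53167 rev/s
Shear rate: γ̇ = πDN/h = π·0.1067·2.53167/0.00861 = 98.5639 s⁻¹
Adiabatic rise: ΔT = η γ̇² t_res / (ρ cp) = 151·(98.5639)²·138.667 / (1089·2148) = 86.9605 K

value=86.96 K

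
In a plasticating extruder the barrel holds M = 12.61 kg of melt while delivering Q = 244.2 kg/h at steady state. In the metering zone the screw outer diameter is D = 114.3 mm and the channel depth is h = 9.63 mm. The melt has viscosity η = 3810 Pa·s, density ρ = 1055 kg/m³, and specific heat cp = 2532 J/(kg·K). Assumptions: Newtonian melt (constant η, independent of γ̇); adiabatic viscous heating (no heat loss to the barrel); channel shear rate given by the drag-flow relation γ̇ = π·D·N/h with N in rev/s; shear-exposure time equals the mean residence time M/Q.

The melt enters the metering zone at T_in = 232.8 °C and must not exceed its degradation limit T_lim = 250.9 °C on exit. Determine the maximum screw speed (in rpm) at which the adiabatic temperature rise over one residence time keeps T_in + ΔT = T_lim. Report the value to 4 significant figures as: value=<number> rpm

Q_s = Q / 3600 = 244.2 / 3600 = 0.0678333 kg/s
Mean residence time: t_res = M/Q_s = 12.61 kg / 0.0678333 kg/s = 185.897 s
Geometry in SI: D = 114.3 mm → 0.1143 m, h = 9.63 mm → 0.00963 m
ΔT_a = T_lim − T_in = 250.9 °C − 232.8 °C = 18.1 K
γ̇_max² = ΔT_a·ρ·cp / (η·t_res) = [18.1 × 1055 × 2532] / [3810 × 185.897] = 68.265 s⁻²
Take the square root: γ̇_max = √(68.265) = 8.26226 s⁻¹
N_max = γ̇_max·h / (π·D) = 8.26226 · 0.00963 / (π · 0.1143) = 0.221579 rev/s = 13.2948 rpm

value=13.29 rpm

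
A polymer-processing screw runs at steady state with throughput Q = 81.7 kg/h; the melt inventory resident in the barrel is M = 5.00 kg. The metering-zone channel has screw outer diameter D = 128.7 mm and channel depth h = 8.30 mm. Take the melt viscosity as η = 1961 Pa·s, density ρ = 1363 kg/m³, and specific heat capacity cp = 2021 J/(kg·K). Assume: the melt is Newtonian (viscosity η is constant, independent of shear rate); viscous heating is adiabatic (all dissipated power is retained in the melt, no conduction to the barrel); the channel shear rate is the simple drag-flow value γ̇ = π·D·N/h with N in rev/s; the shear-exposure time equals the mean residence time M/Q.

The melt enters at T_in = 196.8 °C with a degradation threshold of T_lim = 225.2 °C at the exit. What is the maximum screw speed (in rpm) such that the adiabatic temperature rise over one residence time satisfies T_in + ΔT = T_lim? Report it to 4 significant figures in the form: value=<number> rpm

Throughput in SI: Q_s = 81.7 kg/h ÷ 3600 s/h = 0.0226944 kg/s
t_res = M / Q_s = 5.00 ÷ 0.0226944 = 220.318 s
D = 128.7 mm = 0.1287 m;  h = 8.30 mm = 0.0083 m
Allowable rise: ΔT_a = T_lim − T_in = 225.2 − 196.8 = 28.4 K
γ̇_max² = ΔT_a·ρ·cp/(η·t_res) = 28.4·1363·2021/(1961·220.318) = 181.072 s⁻²
Take the square root: γ̇_max = √(181.072) = 13.4563 s⁻¹
N_max = γ̇_max·h / (π·D) = 13.4563 · 0.0083 / (π · 0.1287) = 0.276233 rev/s = 16.574 rpm

value=16.57 rpm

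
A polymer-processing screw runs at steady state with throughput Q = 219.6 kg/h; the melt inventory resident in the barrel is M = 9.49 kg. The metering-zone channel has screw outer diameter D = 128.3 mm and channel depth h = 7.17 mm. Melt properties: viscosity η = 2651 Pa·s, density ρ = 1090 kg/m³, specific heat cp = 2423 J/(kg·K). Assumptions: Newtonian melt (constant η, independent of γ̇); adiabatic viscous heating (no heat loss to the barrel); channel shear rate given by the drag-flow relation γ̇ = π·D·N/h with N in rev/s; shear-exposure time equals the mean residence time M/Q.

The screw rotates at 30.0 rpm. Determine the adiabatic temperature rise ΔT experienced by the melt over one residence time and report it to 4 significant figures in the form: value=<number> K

value=123.4 K

Q_s = Q / 3600 = 219.6 / 3600 = 0.061 kg/s
t_res = M / Q_s = 9.49 / 0.061 = 155.574 s
Geometry in metres: D = 128.3 mm → 0.1283 m, h = 7.17 mm → 0.00717 m; screw speed N = 30.0 rpm = 0.5 rev/s
γ̇ = π·D·N / h = π · 0.1283 · 0.5 / 0.00717 = 28.1078 s⁻¹
ΔT = η·γ̇²·t_res/(ρ·cp) = [2651 × 28.1078² × 155.574] / [1090 × 2423] = 123.373 K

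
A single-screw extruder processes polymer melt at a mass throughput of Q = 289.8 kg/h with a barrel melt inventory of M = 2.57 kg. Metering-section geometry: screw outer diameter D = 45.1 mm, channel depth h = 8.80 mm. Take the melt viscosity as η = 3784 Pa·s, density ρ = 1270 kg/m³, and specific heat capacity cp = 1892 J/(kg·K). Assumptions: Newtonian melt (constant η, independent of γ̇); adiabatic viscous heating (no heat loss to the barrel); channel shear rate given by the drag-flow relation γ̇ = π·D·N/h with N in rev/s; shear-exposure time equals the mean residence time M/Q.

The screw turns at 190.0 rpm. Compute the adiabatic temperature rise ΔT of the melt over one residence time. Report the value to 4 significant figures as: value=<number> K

Throughput in SI: Q_s = 289.8 kg/h ÷ 3600 s/h = 0.0805 kg/s
t_res = M / Q_s = 2.57 ÷ 0.0805 = 31.9255 s
Geometry in metres: D = 45.1 mm → 0.0451 m, h = 8.80 mm → 0.0088 m; screw speed N = 190.0 rpm = 3.16667 rev/s
γ̇ = π·D·N / h = π · 0.0451 · 3.16667 / 0.0088 = 50.9854 s⁻¹
ΔT = η·γ̇²·t_res / (ρ·cp) = 3784 · (50.9854)² · 31.9255 / (1270 · 1892) = 130.694 K

value=130.7 K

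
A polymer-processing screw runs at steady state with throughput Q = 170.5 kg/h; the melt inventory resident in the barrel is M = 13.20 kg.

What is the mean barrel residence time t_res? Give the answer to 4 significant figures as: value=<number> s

Convert throughput: Q = 170.5 kg/h = 170.5/3600 = 0.0473611 kg/s
t_res = M / Q_s = 13.20 / 0.0473611 = 278.71 s

value=278.7 s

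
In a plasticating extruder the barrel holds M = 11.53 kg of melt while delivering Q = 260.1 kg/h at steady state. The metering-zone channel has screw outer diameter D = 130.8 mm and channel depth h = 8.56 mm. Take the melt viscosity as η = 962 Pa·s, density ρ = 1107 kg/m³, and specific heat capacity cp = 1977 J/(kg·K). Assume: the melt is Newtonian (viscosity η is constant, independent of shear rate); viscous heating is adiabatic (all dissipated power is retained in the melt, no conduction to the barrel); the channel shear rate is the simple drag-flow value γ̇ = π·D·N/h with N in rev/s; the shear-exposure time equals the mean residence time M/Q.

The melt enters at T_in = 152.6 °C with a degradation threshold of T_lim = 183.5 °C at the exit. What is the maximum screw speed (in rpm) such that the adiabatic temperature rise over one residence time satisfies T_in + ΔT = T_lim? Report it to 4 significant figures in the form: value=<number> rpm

Q_s = Q / 3600 = 260.1 / 3600 = 0.07225 kg/s
t_res = M / Q_s = 11.53 / 0.07225 = 159.585 s
Convert to metres: D = 0.1308 m, h = 0.00856 m
ΔT_a = T_lim − T_in = 183.5 − 152.6 = 30.9 K
γ̇_max² = ΔT_a·ρ·cp/(η·t_res) = 30.9·1107·1977/(962·159.585) = 440.5 s⁻²
Take the square root: γ̇_max = √(440.5) = 20.9881 s⁻¹
Solve γ̇ = πDN/h for N: N_max = γ̇_max·h/(π·D) = 20.9881 × 0.00856 / (π × 0.1308) = 0.437209 rev/s = 26.2326 rpm

value=26.23 rpm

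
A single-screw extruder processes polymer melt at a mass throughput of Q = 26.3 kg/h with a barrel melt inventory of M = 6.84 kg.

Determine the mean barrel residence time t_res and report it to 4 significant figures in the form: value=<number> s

Throughput in SI: Q_s = 26.3 kg/h ÷ 3600 s/h = 0.00730556 kg/s
Mean residence time: t_res = M/Q_s = 6.84 kg / 0.00730556 kg/s = 936.274 s

value=936.3 s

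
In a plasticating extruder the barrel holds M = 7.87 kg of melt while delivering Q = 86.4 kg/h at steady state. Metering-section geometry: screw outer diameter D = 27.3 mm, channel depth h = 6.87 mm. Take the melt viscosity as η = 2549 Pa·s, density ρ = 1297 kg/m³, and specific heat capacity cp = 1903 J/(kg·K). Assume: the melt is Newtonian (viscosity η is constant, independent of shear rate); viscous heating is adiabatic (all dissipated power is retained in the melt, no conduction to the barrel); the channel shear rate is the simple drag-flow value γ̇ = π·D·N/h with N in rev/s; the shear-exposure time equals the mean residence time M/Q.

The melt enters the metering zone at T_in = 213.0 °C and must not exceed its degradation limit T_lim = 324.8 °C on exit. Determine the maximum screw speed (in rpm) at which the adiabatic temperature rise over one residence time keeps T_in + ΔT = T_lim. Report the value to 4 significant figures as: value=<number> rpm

Convert throughput: Q = 86.4 kg/h = 86.4/3600 = 0.024 kg/s
t_res = M / Q_s = 7.87 ÷ 0.024 = 327.917 s
Geometry in SI: D = 27.3 mm → 0.0273 m, h = 6.87 mm → 0.00687 m
Allowable rise: ΔT_a = T_lim − T_in = 324.8 − 213.0 = 111.8 K
γ̇_max² = ΔT_a·ρ·cp/(η·t_res) = 111.8·1297·1903/(2549·327.917) = 330.132 s⁻²
Take the square root: γ̇_max = √(330.132) = 18.1695 s⁻¹
N_max = γ̇_max h / (πD) = 18.1695·0.00687/(π·0.0273) = 1.45542 rev/s → ×60 = 87.3251 rpm

value=87.33 rpm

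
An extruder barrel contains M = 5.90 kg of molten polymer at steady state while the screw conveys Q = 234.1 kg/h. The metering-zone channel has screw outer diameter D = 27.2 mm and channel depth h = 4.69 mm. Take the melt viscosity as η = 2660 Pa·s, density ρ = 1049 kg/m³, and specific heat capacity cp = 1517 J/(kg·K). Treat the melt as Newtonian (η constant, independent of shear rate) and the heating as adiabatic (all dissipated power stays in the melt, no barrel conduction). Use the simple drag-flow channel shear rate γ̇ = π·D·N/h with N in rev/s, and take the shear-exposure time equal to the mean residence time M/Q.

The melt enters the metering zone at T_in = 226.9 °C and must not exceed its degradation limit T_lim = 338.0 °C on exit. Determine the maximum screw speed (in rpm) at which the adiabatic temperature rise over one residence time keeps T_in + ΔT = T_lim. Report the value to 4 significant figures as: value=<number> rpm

Throughput in SI: Q_s = 234.1 kg/h ÷ 3600 s/h = 0.0650278 kg/s
Mean residence time: t_res = M/Q_s = 5.90 kg / 0.0650278 kg/s = 90.7305 s
D = 27.2 mm = 0.0272 m;  h = 4.69 mm = 0.00469 m
ΔT_a = T_lim − T_in = 338.0 °C − 226.9 °C = 111.1 K
γ̇_max² = ΔT_a·ρ·cp / (η·t_res) = [111.1 × 1049 × 1517] / [2660 × 90.7305] = 732.555 s⁻²
γ̇_max = √732.555 = 27.0658 s⁻¹
Solve γ̇ = πDN/h for N: N_max = γ̇_max·h/(π·D) = 27.0658 × 0.00469 / (π × 0.0272) = 1.48551 rev/s = 89.1303 rpm

value=89.13 rpm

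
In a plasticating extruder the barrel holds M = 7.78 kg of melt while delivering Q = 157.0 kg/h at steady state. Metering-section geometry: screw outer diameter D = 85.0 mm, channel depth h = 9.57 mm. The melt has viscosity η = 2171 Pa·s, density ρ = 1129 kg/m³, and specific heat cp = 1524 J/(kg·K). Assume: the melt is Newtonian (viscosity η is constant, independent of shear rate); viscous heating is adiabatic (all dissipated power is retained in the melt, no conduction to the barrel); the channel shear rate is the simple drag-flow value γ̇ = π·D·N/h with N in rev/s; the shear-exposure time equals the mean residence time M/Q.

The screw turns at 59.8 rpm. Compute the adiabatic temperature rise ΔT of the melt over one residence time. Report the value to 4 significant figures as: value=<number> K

value=174.1 K

Q_s = Q / 3600 = 157.0 / 3600 = 0.0436111 kg/s
t_res = M / Q_s = 7.78 / 0.0436111 = 178.395 s
D = 85.0 mm = 0.085 m;  h = 9.57 mm = 0.00957 m;  N = 59.8 rpm / 60 = 0.996667 rev/s
γ̇ = π·D·N / h = π · 0.085 · 0.996667 / 0.00957 = 27.8104 s⁻¹
ΔT = η·γ̇²·t_res/(ρ·cp) = [2171 × 27.8104² × 178.395] / [1129 × 1524] = 174.091 K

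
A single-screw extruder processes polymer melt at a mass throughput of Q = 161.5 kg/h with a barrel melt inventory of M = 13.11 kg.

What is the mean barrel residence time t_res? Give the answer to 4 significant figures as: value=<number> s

Q_s = Q / 3600 = 161.5 / 3600 = 0.0448611 kg/s
Mean residence time: t_res = M/Q_s = 13.11 kg / 0.0448611 kg/s = 292.235 s

value=292.2 s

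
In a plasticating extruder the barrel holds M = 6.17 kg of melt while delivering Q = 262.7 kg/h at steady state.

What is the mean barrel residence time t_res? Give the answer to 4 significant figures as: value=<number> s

value=84.55 s

Throughput in SI: Q_s = 262.7 kg/h ÷ 3600 s/h = 0.0729722 kg/s
t_res = M / Q_s = 6.17 / 0.0729722 = 84.5527 s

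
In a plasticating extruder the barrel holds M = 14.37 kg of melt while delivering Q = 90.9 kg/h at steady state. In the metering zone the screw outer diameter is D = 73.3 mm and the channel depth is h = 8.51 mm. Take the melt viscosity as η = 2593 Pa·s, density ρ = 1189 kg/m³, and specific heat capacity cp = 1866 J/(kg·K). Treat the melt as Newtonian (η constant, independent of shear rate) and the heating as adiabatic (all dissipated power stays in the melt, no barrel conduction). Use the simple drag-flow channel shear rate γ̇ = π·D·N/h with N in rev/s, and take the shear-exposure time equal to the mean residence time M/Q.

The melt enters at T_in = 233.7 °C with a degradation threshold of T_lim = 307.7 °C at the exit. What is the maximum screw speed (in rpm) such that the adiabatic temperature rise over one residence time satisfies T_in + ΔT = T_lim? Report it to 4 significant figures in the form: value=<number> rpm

Convert throughput: Q = 90.9 kg/h = 90.9/3600 = 0.02525 kg/s
t_res = M / Q_s = 14.37 ÷ 0.02525 = 569.109 s
D = 73.3 mm = 0.0733 m;  h = 8.51 mm = 0.00851 m
Allowable rise: ΔT_a = T_lim − T_in = 307.7 − 233.7 = 74 K
Invert ΔT = ηγ̇²t_res/(ρcp) for γ̇: γ̇_max² = ΔT_a ρ cp / (η t_res) = 74·1189·1866 / (2593·569.109) = 111.257 s⁻²
γ̇_max = sqrt(111.257) = 10.5478 s⁻¹
N_max = γ̇_max h / (πD) = 10.5478·0.00851/(π·0.0733) = 0.389798 rev/s → ×60 = 23.3879 rpm

value=23.39 rpm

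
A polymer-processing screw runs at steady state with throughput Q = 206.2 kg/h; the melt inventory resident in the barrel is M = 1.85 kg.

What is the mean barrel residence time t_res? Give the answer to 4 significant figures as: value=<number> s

Q_s = Q / 3600 = 206.2 / 3600 = 0.0572778 kg/s
Mean residence time: t_res = M/Q_s = 1.85 kg / 0.0572778 kg/s = 32.2987 s

value=32.30 s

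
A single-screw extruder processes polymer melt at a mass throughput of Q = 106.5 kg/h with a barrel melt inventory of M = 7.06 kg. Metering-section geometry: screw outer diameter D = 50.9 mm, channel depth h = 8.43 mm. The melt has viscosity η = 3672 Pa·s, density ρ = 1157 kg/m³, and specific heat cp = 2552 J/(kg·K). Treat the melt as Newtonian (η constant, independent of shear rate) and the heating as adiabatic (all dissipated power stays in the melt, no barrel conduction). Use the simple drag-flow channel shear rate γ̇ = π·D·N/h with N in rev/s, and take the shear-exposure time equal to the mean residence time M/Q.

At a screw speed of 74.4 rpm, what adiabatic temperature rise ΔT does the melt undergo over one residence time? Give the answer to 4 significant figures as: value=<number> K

Throughput in SI: Q_s = 106.5 kg/h ÷ 3600 s/h = 0.0295833 kg/s
t_res = M / Q_s = 7.06 / 0.0295833 = 238.648 s
Convert to SI: D = 0.0509 m, h = 0.00843 m, N = 74.4/60 = 1.24 rev/s
Shear rate: γ̇ = πDN/h = π·0.0509·1.24/0.00843 = 23.5213 s⁻¹
ΔT = η·γ̇²·t_res/(ρ·cp) = [3672 × 23.5213² × 238.648] / [1157 × 2552] = 164.199 K

value=164.2 K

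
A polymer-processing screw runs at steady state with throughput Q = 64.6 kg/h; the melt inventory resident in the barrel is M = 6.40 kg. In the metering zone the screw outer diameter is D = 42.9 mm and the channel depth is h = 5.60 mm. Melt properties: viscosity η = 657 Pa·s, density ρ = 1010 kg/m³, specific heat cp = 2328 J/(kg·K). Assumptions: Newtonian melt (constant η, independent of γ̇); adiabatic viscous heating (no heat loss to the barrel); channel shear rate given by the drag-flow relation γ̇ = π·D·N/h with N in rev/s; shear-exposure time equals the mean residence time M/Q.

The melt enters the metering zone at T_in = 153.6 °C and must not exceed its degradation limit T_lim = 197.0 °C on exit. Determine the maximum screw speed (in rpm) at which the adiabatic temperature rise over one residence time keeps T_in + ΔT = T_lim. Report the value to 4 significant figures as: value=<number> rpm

value=52.03 rpm

Q_s = Q / 3600 = 64.6 / 3600 = 0.0179444 kg/s
t_res = M / Q_s = 6.40 / 0.0179444 = 356.656 s
D = 42.9 mm = 0.0429 m;  h = 5.60 mm = 0.0056 m
ΔT_a = T_lim − T_in = 197.0 °C − 153.6 °C = 43.4 K
γ̇_max² = ΔT_a·ρ·cp / (η·t_res) = [43.4 × 1010 × 2328] / [657 × 356.656] = 435.491 s⁻²
γ̇_max = sqrt(435.491) = 20.8684 s⁻¹
N_max = γ̇_max h / (πD) = 20.8684·0.0056/(π·0.0429) = 0.867102 rev/s → ×60 = 52.0261 rpm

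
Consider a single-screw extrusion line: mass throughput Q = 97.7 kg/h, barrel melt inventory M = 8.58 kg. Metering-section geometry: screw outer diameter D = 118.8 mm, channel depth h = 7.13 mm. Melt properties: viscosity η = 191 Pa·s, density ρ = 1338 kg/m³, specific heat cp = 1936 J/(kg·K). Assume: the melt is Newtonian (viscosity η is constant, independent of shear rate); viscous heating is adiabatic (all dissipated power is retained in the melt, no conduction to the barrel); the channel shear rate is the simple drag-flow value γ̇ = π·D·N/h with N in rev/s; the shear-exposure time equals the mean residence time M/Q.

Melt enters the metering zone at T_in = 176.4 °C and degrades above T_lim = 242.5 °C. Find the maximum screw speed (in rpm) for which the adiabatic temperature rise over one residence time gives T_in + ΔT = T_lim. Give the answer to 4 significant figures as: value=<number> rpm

value=61.04 rpm

Q_s = Q / 3600 = 97.7 / 3600 = 0.0271389 kg/s
t_res = M / Q_s = 8.58 ÷ 0.0271389 = 316.151 s
Convert to metres: D = 0.1188 m, h = 0.00713 m
Allowable rise: ΔT_a = T_lim − T_in = 242.5 − 176.4 = 66.1 K
γ̇_max² = ΔT_a·ρ·cp / (η·t_res) = [66.1 × 1338 × 1936] / [191 × 316.151] = 2835.53 s⁻²
γ̇_max = sqrt(2835.53) = 53.2497 s⁻¹
Solve γ̇ = πDN/h for N: N_max = γ̇_max·h/(π·D) = 53.2497 × 0.00713 / (π × 0.1188) = 1.01728 rev/s = 61.0368 rpm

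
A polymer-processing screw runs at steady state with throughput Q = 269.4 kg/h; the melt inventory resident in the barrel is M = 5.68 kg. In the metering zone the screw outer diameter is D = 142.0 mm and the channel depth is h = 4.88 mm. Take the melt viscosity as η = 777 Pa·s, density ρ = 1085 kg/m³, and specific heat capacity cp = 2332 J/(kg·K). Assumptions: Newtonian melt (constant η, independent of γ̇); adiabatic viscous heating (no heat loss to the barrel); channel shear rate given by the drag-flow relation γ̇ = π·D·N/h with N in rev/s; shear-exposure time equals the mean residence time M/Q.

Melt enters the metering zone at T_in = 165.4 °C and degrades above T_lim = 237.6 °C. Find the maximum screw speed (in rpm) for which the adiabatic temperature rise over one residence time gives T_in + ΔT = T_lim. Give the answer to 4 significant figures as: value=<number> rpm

value=36.53 rpm

Throughput in SI: Q_s = 269.4 kg/h ÷ 3600 s/h = 0.0748333 kg/s
Mean residence time: t_res = M/Q_s = 5.68 kg / 0.0748333 kg/s = 75.902 s
Geometry in SI: D = 142.0 mm → 0.142 m, h = 4.88 mm → 0.00488 m
ΔT_a = T_lim − T_in = 237.6 °C − 165.4 °C = 72.2 K
γ̇_max² = ΔT_a·ρ·cp/(η·t_res) = 72.2·1085·2332/(777·75.902) = 3097.57 s⁻²
γ̇_max = sqrt(3097.57) = 55.6558 s⁻¹
N_max = γ̇_max·h / (π·D) = 55.6558 · 0.00488 / (π · 0.142) = 0.608825 rev/s = 36.5295 rpm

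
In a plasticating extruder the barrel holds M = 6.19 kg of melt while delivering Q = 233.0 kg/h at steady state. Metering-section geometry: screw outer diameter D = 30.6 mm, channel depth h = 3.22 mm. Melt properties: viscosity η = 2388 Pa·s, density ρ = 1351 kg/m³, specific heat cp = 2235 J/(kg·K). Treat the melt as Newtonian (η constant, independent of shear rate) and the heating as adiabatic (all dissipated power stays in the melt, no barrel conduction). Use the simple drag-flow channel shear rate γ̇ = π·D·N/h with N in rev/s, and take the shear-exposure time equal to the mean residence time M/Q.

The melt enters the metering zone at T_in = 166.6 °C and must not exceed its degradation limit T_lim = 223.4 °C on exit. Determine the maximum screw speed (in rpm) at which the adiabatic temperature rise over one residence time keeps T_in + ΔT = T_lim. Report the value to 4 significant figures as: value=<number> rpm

value=55.07 rpm

Convert throughput: Q = 233.0 kg/h = 233.0/3600 = 0.0647222 kg/s
Mean residence time: t_res = M/Q_s = 6.19 kg / 0.0647222 kg/s = 95.6395 s
Convert to metres: D = 0.0306 m, h = 0.00322 m
Allowable rise: ΔT_a = T_lim − T_in = 223.4 − 166.6 = 56.8 K
γ̇_max² = ΔT_a·ρ·cp/(η·t_res) = 56.8·1351·2235/(2388·95.6395) = 750.948 s⁻²
γ̇_max = √750.948 = 27.4034 s⁻¹
N_max = γ̇_max h / (πD) = 27.4034·0.00322/(π·0.0306) = 0.917887 rev/s → ×60 = 55.0732 rpm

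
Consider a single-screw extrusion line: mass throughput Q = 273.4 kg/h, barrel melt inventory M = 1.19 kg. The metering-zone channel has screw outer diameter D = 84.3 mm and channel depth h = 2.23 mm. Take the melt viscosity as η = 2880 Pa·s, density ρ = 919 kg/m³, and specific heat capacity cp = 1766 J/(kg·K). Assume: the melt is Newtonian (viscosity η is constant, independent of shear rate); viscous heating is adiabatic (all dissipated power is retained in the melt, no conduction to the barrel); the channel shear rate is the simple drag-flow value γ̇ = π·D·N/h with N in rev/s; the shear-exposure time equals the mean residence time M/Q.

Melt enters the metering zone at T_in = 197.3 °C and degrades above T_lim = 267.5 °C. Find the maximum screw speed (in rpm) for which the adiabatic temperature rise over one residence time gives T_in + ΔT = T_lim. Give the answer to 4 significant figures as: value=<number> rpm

Throughput in SI: Q_s = 273.4 kg/h ÷ 3600 s/h = 0.0759444 kg/s
Mean residence time: t_res = M/Q_s = 1.19 kg / 0.0759444 kg/s = 15.6693 s
D = 84.3 mm = 0.0843 m;  h = 2.23 mm = 0.00223 m
Allowable rise: ΔT_a = T_lim − T_in = 267.5 − 197.3 = 70.2 K
γ̇_max² = ΔT_a·ρ·cp / (η·t_res) = [70.2 × 919 × 1766] / [2880 × 15.6693] = 2524.64 s⁻²
Take the square root: γ̇_max = √(2524.64) = 50.2458 s⁻¹
N_max = γ̇_max·h / (π·D) = 50.2458 · 0.00223 / (π · 0.0843) = 0.423085 rev/s = 25.3851 rpm

value=25.39 rpm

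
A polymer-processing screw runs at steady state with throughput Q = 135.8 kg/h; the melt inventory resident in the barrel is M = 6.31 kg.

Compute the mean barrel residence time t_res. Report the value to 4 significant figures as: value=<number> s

value=167.3 s

Q_s = Q / 3600 = 135.8 / 3600 = 0.0377222 kg/s
t_res = M / Q_s = 6.31 / 0.0377222 = 167.275 s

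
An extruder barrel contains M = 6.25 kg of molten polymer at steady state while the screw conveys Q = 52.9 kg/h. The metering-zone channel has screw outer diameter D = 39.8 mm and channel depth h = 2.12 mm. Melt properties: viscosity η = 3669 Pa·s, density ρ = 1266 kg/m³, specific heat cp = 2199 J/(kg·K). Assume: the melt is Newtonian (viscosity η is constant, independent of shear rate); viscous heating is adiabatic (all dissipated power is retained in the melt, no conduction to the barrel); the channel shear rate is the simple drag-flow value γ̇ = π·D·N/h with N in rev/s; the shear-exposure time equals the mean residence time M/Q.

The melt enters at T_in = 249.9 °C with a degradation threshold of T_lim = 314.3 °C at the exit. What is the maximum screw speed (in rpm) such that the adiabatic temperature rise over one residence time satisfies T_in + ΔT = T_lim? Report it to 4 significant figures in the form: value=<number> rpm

Throughput in SI: Q_s = 52.9 kg/h ÷ 3600 s/h = 0.0146944 kg/s
Mean residence time: t_res = M/Q_s = 6.25 kg / 0.0146944 kg/s = 425.331 s
Geometry in SI: D = 39.8 mm → 0.0398 m, h = 2.12 mm → 0.00212 m
ΔT_a = T_lim − T_in = 314.3 °C − 249.9 °C = 64.4 K
γ̇_max² = ΔT_a·ρ·cp / (η·t_res) = [64.4 × 1266 × 2199] / [3669 × 425.331] = 114.887 s⁻²
Take the square root: γ̇_max = √(114.887) = 10.7185 s⁻¹
N_max = γ̇_max·h / (π·D) = 10.7185 · 0.00212 / (π · 0.0398) = 0.181735 rev/s = 10.9041 rpm

value=10.90 rpm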